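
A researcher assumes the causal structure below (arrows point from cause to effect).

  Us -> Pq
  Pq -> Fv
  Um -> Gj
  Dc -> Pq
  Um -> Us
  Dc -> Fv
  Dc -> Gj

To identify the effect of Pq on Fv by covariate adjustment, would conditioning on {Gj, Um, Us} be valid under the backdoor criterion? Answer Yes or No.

Backdoor paths from Pq to Fv (paths whose first edge points into Pq):
  P1: Pq <- Dc -> Fv
  P2: Pq <- Us <- Um -> Gj <- Dc -> Fv
Condition 1 (no descendant of Pq in the set): holds — descendants of Pq are {Fv}; none are in {Gj, Um, Us}.
Condition 2 (every backdoor path blocked by {Gj, Um, Us}):
  P1: open — no interior node is in the conditioning set.
  P2: blocked at chain node Us ∈ conditioning set.
{Gj, Um, Us} does not satisfy the backdoor criterion.

No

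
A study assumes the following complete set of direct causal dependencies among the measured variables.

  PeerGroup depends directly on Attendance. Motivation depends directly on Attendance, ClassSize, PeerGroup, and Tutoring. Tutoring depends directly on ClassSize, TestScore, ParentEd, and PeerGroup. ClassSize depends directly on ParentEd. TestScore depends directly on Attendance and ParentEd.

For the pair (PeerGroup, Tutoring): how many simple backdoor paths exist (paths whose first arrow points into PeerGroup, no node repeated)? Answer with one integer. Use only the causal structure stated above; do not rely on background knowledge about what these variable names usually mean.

A backdoor path from PeerGroup to Tutoring is any simple undirected path whose first edge points into PeerGroup (i.e. leaves PeerGroup via a parent).
Parents of PeerGroup: {Attendance}.
Enumerating:
  P1: PeerGroup <- Attendance -> TestScore <- ParentEd -> ClassSize -> Tutoring
  P2: PeerGroup <- Attendance -> TestScore <- ParentEd -> ClassSize -> Motivation <- Tutoring
  P3: PeerGroup <- Attendance -> TestScore <- ParentEd -> Tutoring
  P4: PeerGroup <- Attendance -> TestScore -> Tutoring
  P5: PeerGroup <- Attendance -> Motivation <- ClassSize <- ParentEd -> TestScore -> Tutoring
  P6: PeerGroup <- Attendance -> Motivation <- ClassSize <- ParentEd -> Tutoring
  P7: PeerGroup <- Attendance -> Motivation <- ClassSize -> Tutoring
  P8: PeerGroup <- Attendance -> Motivation <- Tutoring
That exhausts the simple backdoor paths. Count: 8.

8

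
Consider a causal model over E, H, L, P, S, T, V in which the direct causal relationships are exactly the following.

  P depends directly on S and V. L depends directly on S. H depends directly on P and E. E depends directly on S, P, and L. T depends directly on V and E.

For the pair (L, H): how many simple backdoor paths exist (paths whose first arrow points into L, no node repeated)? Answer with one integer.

6

A backdoor path from L to H is any simple undirected path whose first edge points into L (i.e. leaves L via a parent).
Parents of L: {S}.
Enumerating:
  P1: L <- S -> P <- V -> T <- E -> H
  P2: L <- S -> P -> E -> H
  P3: L <- S -> P -> H
  P4: L <- S -> E <- P -> H
  P5: L <- S -> E -> H
  P6: L <- S -> E -> T <- V -> P -> H
That exhausts the simple backdoor paths. Count: 6.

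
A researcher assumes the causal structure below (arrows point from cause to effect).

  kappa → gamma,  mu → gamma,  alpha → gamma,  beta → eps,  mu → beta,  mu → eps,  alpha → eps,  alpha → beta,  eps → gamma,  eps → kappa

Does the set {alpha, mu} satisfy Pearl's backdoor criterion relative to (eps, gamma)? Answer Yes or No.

Yes

Backdoor paths from eps to gamma (paths whose first edge points into eps):
  P1: eps <- mu -> beta <- alpha -> gamma
  P2: eps <- mu -> gamma
  P3: eps <- alpha -> beta <- mu -> gamma
  P4: eps <- alpha -> gamma
  P5: eps <- beta <- mu -> gamma
  P6: eps <- beta <- alpha -> gamma
Condition 1 (no descendant of eps in the set): holds — descendants of eps are {gamma, kappa}; none are in {alpha, mu}.
Condition 2 (every backdoor path blocked by {alpha, mu}):
  P1: blocked at fork node mu ∈ conditioning set.
  P2: blocked at fork node mu ∈ conditioning set.
  P3: blocked at fork node alpha ∈ conditioning set.
  P4: blocked at fork node alpha ∈ conditioning set.
  P5: blocked at fork node mu ∈ conditioning set.
  P6: blocked at fork node alpha ∈ conditioning set.
{alpha, mu} satisfies the backdoor criterion.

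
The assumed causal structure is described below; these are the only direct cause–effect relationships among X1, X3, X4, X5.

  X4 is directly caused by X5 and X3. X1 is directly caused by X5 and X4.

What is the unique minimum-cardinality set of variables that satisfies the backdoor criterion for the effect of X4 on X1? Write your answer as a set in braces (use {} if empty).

Variables eligible for adjustment (non-descendants of X4, excluding X4 and X1): {X3, X5}.
Backdoor paths from X4 to X1:
  P1: X4 <- X5 -> X1
The empty set is not sufficient: P1 (X4 <- X5 -> X1) has no collider blocking it and no conditioned non-collider, so it is open.
Try {X5}:
  P1: blocked at fork node X5 ∈ conditioning set.
{X5} contains no descendant of X4 and blocks every backdoor path.
No other singleton works — e.g. {X3} leaves P1 open — so {X5} is the unique smallest valid adjustment set.

{X5}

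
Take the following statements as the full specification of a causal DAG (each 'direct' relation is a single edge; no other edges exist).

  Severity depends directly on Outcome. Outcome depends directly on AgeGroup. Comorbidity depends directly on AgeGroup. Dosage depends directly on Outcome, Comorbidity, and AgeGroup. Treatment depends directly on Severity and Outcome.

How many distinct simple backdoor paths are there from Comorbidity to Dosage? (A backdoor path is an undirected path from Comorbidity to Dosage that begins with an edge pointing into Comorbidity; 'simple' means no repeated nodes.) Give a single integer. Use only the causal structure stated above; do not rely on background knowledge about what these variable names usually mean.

2

A backdoor path from Comorbidity to Dosage is any simple undirected path whose first edge points into Comorbidity (i.e. leaves Comorbidity via a parent).
Parents of Comorbidity: {AgeGroup}.
Enumerating:
  P1: Comorbidity <- AgeGroup -> Outcome -> Dosage
  P2: Comorbidity <- AgeGroup -> Dosage
That exhausts the simple backdoor paths. Count: 2.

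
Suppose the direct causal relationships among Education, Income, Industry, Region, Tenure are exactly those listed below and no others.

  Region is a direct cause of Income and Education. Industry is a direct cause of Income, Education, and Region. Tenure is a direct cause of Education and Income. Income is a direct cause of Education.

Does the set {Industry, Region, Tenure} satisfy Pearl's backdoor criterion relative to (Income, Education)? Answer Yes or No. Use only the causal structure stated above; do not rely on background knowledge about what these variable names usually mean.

Yes

Backdoor paths from Income to Education (paths whose first edge points into Income):
  P1: Income <- Industry -> Region -> Education
  P2: Income <- Industry -> Education
  P3: Income <- Region <- Industry -> Education
  P4: Income <- Region -> Education
  P5: Income <- Tenure -> Education
Condition 1 (no descendant of Income in the set): holds — descendants of Income are {Education}; none are in {Industry, Region, Tenure}.
Condition 2 (every backdoor path blocked by {Industry, Region, Tenure}):
  P1: blocked at fork node Industry ∈ conditioning set.
  P2: blocked at fork node Industry ∈ conditioning set.
  P3: blocked at chain node Region ∈ conditioning set.
  P4: blocked at fork node Region ∈ conditioning set.
  P5: blocked at fork node Tenure ∈ conditioning set.
{Industry, Region, Tenure} satisfies the backdoor criterion.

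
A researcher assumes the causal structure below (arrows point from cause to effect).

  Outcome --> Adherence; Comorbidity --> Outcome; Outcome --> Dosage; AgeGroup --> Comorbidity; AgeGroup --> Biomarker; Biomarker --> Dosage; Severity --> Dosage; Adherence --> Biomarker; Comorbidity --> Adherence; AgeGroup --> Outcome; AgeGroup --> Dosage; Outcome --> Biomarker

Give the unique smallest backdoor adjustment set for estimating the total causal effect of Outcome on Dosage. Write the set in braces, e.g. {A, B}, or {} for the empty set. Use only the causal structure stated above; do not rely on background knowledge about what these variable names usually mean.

{AgeGroup, Comorbidity}

Variables eligible for adjustment (non-descendants of Outcome, excluding Outcome and Dosage): {AgeGroup, Comorbidity, Severity}.
Backdoor paths from Outcome to Dosage:
  P1: Outcome <- AgeGroup -> Comorbidity -> Adherence -> Biomarker -> Dosage
  P2: Outcome <- AgeGroup -> Biomarker -> Dosage
  P3: Outcome <- AgeGroup -> Dosage
  P4: Outcome <- Comorbidity <- AgeGroup -> Biomarker -> Dosage
  P5: Outcome <- Comorbidity <- AgeGroup -> Dosage
  P6: Outcome <- Comorbidity -> Adherence -> Biomarker <- AgeGroup -> Dosage
  P7: Outcome <- Comorbidity -> Adherence -> Biomarker -> Dosage
The empty set is not sufficient: P1 (Outcome <- AgeGroup -> Comorbidity -> Adherence -> Biomarker -> Dosage) has no collider blocking it and no conditioned non-collider, so it is open.
Try {AgeGroup, Comorbidity}:
  P1: blocked at fork node AgeGroup ∈ conditioning set.
  P2: blocked at fork node AgeGroup ∈ conditioning set.
  P3: blocked at fork node AgeGroup ∈ conditioning set.
  P4: blocked at chain node Comorbidity ∈ conditioning set.
  P5: blocked at chain node Comorbidity ∈ conditioning set.
  P6: blocked at fork node Comorbidity ∈ conditioning set.
  P7: blocked at fork node Comorbidity ∈ conditioning set.
{AgeGroup, Comorbidity} contains no descendant of Outcome and blocks every backdoor path.
Every element of {AgeGroup, Comorbidity} is needed (dropping AgeGroup leaves P2 open; dropping Comorbidity leaves P7 open), so no proper subset is valid.
Among all size-2 subsets of the eligible variables, only {AgeGroup, Comorbidity} blocks every backdoor path, so it is the unique smallest valid adjustment set.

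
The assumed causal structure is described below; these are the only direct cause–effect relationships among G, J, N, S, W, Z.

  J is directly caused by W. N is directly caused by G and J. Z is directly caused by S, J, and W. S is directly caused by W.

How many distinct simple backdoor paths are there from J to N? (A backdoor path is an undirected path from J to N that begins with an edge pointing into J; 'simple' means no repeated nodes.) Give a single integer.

0

A backdoor path from J to N is any simple undirected path whose first edge points into J (i.e. leaves J via a parent).
Parents of J: {W}.
No simple path from any parent of J reaches N without revisiting J, so there are no backdoor paths.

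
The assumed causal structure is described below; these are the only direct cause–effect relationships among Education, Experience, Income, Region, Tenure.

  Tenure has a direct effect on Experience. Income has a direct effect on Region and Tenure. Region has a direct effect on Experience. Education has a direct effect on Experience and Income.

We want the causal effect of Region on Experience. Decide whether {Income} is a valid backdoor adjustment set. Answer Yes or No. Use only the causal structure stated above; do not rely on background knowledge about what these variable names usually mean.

Yes

Backdoor paths from Region to Experience (paths whose first edge points into Region):
  P1: Region <- Income <- Education -> Experience
  P2: Region <- Income -> Tenure -> Experience
Condition 1 (no descendant of Region in the set): holds — descendants of Region are {Experience}; none are in {Income}.
Condition 2 (every backdoor path blocked by {Income}):
  P1: blocked at chain node Income ∈ conditioning set.
  P2: blocked at fork node Income ∈ conditioning set.
{Income} satisfies the backdoor criterion.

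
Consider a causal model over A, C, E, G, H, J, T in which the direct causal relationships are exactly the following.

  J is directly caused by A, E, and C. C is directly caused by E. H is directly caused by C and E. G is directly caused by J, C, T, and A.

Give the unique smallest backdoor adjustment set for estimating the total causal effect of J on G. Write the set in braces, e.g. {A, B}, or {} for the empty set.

{A, C}

Variables eligible for adjustment (non-descendants of J, excluding J and G): {A, C, E, H, T}.
Backdoor paths from J to G:
  P1: J <- E -> C -> G
  P2: J <- E -> H <- C -> G
  P3: J <- A -> G
  P4: J <- C -> G
The empty set is not sufficient: P1 (J <- E -> C -> G) has no collider blocking it and no conditioned non-collider, so it is open.
Try {A, C}:
  P1: blocked at chain node C ∈ conditioning set.
  P2: blocked at collider H (neither it nor any descendant is in the conditioning set).
  P3: blocked at fork node A ∈ conditioning set.
  P4: blocked at fork node C ∈ conditioning set.
{A, C} contains no descendant of J and blocks every backdoor path.
Every element of {A, C} is needed (dropping A leaves P3 open; dropping C leaves P1 open), so no proper subset is valid.
Among all size-2 subsets of the eligible variables, only {A, C} blocks every backdoor path, so it is the unique smallest valid adjustment set.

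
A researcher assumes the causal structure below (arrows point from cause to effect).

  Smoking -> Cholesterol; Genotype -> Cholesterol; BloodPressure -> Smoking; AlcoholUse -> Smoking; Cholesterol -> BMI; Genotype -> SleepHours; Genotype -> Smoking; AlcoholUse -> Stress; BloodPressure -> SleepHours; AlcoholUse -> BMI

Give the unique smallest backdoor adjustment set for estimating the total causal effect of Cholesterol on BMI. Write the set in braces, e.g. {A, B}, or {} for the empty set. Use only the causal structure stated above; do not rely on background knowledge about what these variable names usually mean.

Variables eligible for adjustment (non-descendants of Cholesterol, excluding Cholesterol and BMI): {AlcoholUse, BloodPressure, Genotype, SleepHours, Smoking, Stress}.
Backdoor paths from Cholesterol to BMI:
  P1: Cholesterol <- Genotype -> Smoking <- AlcoholUse -> BMI
  P2: Cholesterol <- Genotype -> SleepHours <- BloodPressure -> Smoking <- AlcoholUse -> BMI
  P3: Cholesterol <- Smoking <- AlcoholUse -> BMI
The empty set is not sufficient: P3 (Cholesterol <- Smoking <- AlcoholUse -> BMI) has no collider blocking it and no conditioned non-collider, so it is open.
Try {AlcoholUse}:
  P1: blocked at collider Smoking (neither it nor any descendant is in the conditioning set).
  P2: blocked at collider SleepHours (neither it nor any descendant is in the conditioning set).
  P3: blocked at fork node AlcoholUse ∈ conditioning set.
{AlcoholUse} contains no descendant of Cholesterol and blocks every backdoor path.
No other singleton works — e.g. {BloodPressure} leaves P3 open — so {AlcoholUse} is the unique smallest valid adjustment set.

{AlcoholUse}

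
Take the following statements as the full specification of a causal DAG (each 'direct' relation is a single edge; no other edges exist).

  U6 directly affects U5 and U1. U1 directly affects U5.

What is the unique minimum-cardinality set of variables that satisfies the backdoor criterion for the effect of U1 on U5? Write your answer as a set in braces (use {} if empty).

{U6}

Variables eligible for adjustment (non-descendants of U1, excluding U1 and U5): {U6}.
Backdoor paths from U1 to U5:
  P1: U1 <- U6 -> U5
The empty set is not sufficient: P1 (U1 <- U6 -> U5) has no collider blocking it and no conditioned non-collider, so it is open.
Try {U6}:
  P1: blocked at fork node U6 ∈ conditioning set.
{U6} contains no descendant of U1 and blocks every backdoor path.
{U6} is the unique smallest valid adjustment set.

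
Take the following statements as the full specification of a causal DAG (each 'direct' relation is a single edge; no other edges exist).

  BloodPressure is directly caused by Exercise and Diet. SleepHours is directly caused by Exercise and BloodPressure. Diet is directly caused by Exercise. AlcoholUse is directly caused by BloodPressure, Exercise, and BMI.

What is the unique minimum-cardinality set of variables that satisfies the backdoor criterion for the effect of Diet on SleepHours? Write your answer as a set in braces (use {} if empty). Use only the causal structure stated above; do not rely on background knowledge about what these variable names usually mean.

{Exercise}

Variables eligible for adjustment (non-descendants of Diet, excluding Diet and SleepHours): {BMI, Exercise}.
Backdoor paths from Diet to SleepHours:
  P1: Diet <- Exercise -> BloodPressure -> SleepHours
  P2: Diet <- Exercise -> AlcoholUse <- BloodPressure -> SleepHours
  P3: Diet <- Exercise -> SleepHours
The empty set is not sufficient: P1 (Diet <- Exercise -> BloodPressure -> SleepHours) has no collider blocking it and no conditioned non-collider, so it is open.
Try {Exercise}:
  P1: blocked at fork node Exercise ∈ conditioning set.
  P2: blocked at fork node Exercise ∈ conditioning set.
  P3: blocked at fork node Exercise ∈ conditioning set.
{Exercise} contains no descendant of Diet and blocks every backdoor path.
No other singleton works — e.g. {BMI} leaves P1 open — so {Exercise} is the unique smallest valid adjustment set.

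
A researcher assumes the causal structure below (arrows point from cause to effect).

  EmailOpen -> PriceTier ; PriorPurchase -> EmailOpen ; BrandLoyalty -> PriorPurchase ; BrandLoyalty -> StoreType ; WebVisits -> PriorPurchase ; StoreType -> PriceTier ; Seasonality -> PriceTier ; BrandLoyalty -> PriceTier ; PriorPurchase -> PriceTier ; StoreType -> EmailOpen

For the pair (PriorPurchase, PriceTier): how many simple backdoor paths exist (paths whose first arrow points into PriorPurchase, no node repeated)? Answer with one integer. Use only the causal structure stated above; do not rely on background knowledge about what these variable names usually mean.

A backdoor path from PriorPurchase to PriceTier is any simple undirected path whose first edge points into PriorPurchase (i.e. leaves PriorPurchase via a parent).
Parents of PriorPurchase: {BrandLoyalty, WebVisits}.
Enumerating:
  P1: PriorPurchase <- BrandLoyalty -> StoreType -> EmailOpen -> PriceTier
  P2: PriorPurchase <- BrandLoyalty -> StoreType -> PriceTier
  P3: PriorPurchase <- BrandLoyalty -> PriceTier
That exhausts the simple backdoor paths. Count: 3.

3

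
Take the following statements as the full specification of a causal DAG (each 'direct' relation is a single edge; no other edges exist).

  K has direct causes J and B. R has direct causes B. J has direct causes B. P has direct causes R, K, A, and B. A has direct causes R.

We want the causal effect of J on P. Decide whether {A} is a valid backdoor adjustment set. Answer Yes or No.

Backdoor paths from J to P (paths whose first edge points into J):
  P1: J <- B -> R -> A -> P
  P2: J <- B -> R -> P
  P3: J <- B -> K -> P
  P4: J <- B -> P
Condition 1 (no descendant of J in the set): holds — descendants of J are {K, P}; none are in {A}.
Condition 2 (every backdoor path blocked by {A}):
  P1: blocked at chain node A ∈ conditioning set.
  P2: open — no interior node is in the conditioning set.
  P3: open — no interior node is in the conditioning set.
  P4: open — no interior node is in the conditioning set.
{A} does not satisfy the backdoor criterion.

No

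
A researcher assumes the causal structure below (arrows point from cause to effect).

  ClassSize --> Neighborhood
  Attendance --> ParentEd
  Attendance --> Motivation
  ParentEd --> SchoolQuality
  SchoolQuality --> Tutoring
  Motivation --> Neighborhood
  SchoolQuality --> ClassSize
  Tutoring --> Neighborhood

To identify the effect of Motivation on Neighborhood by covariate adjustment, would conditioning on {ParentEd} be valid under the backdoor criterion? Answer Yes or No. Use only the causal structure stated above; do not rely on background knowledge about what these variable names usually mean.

Yes

Backdoor paths from Motivation to Neighborhood (paths whose first edge points into Motivation):
  P1: Motivation <- Attendance -> ParentEd -> SchoolQuality -> Tutoring -> Neighborhood
  P2: Motivation <- Attendance -> ParentEd -> SchoolQuality -> ClassSize -> Neighborhood
Condition 1 (no descendant of Motivation in the set): holds — descendants of Motivation are {Neighborhood}; none are in {ParentEd}.
Condition 2 (every backdoor path blocked by {ParentEd}):
  P1: blocked at chain node ParentEd ∈ conditioning set.
  P2: blocked at chain node ParentEd ∈ conditioning set.
{ParentEd} satisfies the backdoor criterion.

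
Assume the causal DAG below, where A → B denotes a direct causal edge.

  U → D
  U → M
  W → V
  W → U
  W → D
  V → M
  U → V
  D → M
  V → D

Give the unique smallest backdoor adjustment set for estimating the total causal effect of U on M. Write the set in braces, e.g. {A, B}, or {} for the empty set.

{W}

Variables eligible for adjustment (non-descendants of U, excluding U and M): {W}.
Backdoor paths from U to M:
  P1: U <- W -> V -> D -> M
  P2: U <- W -> V -> M
  P3: U <- W -> D <- V -> M
  P4: U <- W -> D -> M
The empty set is not sufficient: P1 (U <- W -> V -> D -> M) has no collider blocking it and no conditioned non-collider, so it is open.
Try {W}:
  P1: blocked at fork node W ∈ conditioning set.
  P2: blocked at fork node W ∈ conditioning set.
  P3: blocked at fork node W ∈ conditioning set.
  P4: blocked at fork node W ∈ conditioning set.
{W} contains no descendant of U and blocks every backdoor path.
{W} is the unique smallest valid adjustment set.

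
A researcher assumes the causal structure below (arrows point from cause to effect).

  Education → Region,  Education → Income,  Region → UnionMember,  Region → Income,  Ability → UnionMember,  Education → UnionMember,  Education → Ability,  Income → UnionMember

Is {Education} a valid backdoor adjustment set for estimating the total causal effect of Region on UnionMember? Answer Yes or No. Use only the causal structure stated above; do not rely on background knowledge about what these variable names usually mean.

Yes

Backdoor paths from Region to UnionMember (paths whose first edge points into Region):
  P1: Region <- Education -> Ability -> UnionMember
  P2: Region <- Education -> Income -> UnionMember
  P3: Region <- Education -> UnionMember
Condition 1 (no descendant of Region in the set): holds — descendants of Region are {Income, UnionMember}; none are in {Education}.
Condition 2 (every backdoor path blocked by {Education}):
  P1: blocked at fork node Education ∈ conditioning set.
  P2: blocked at fork node Education ∈ conditioning set.
  P3: blocked at fork node Education ∈ conditioning set.
{Education} satisfies the backdoor criterion.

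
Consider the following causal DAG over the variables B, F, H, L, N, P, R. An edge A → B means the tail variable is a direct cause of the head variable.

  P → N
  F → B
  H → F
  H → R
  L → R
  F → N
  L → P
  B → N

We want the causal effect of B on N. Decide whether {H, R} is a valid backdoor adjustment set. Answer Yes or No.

No

Backdoor paths from B to N (paths whose first edge points into B):
  P1: B <- F <- H -> R <- L -> P -> N
  P2: B <- F -> N
Condition 1 (no descendant of B in the set): holds — descendants of B are {N}; none are in {H, R}.
Condition 2 (every backdoor path blocked by {H, R}):
  P1: blocked at fork node H ∈ conditioning set.
  P2: open — no interior node is in the conditioning set.
{H, R} does not satisfy the backdoor criterion.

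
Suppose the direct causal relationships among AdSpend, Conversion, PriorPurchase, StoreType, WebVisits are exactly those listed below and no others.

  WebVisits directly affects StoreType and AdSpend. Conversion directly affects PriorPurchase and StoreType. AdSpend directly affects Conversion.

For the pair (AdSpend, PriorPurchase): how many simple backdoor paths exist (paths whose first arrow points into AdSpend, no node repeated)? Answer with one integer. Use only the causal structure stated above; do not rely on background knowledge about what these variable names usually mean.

A backdoor path from AdSpend to PriorPurchase is any simple undirected path whose first edge points into AdSpend (i.e. leaves AdSpend via a parent).
Parents of AdSpend: {WebVisits}.
Enumerating:
  P1: AdSpend <- WebVisits -> StoreType <- Conversion -> PriorPurchase
That exhausts the simple backdoor paths. Count: 1.

1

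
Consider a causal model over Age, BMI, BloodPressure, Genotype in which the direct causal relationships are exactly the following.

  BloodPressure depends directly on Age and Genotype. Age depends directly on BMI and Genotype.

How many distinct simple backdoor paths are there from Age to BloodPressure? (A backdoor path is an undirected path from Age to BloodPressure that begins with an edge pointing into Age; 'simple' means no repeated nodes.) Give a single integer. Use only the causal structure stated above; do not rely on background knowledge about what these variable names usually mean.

A backdoor path from Age to BloodPressure is any simple undirected path whose first edge points into Age (i.e. leaves Age via a parent).
Parents of Age: {BMI, Genotype}.
Enumerating:
  P1: Age <- Genotype -> BloodPressure
That exhausts the simple backdoor paths. Count: 1.

1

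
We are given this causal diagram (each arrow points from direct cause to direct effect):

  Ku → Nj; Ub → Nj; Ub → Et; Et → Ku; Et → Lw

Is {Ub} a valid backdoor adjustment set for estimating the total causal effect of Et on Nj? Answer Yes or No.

Yes

Backdoor paths from Et to Nj (paths whose first edge points into Et):
  P1: Et <- Ub -> Nj
Condition 1 (no descendant of Et in the set): holds — descendants of Et are {Ku, Lw, Nj}; none are in {Ub}.
Condition 2 (every backdoor path blocked by {Ub}):
  P1: blocked at fork node Ub ∈ conditioning set.
{Ub} satisfies the backdoor criterion.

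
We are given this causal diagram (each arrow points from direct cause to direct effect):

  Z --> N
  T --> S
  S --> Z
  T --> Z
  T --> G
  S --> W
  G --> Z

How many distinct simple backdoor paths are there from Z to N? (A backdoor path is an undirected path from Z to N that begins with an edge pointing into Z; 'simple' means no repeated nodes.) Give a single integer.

0

A backdoor path from Z to N is any simple undirected path whose first edge points into Z (i.e. leaves Z via a parent).
Parents of Z: {G, S, T}.
No simple path from any parent of Z reaches N without revisiting Z, so there are no backdoor paths.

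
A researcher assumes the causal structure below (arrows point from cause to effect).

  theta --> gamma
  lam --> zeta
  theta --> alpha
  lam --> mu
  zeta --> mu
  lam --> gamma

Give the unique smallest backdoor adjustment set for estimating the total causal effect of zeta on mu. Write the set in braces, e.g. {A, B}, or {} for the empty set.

Variables eligible for adjustment (non-descendants of zeta, excluding zeta and mu): {alpha, gamma, lam, theta}.
Backdoor paths from zeta to mu:
  P1: zeta <- lam -> mu
The empty set is not sufficient: P1 (zeta <- lam -> mu) has no collider blocking it and no conditioned non-collider, so it is open.
Try {lam}:
  P1: blocked at fork node lam ∈ conditioning set.
{lam} contains no descendant of zeta and blocks every backdoor path.
No other singleton works — e.g. {theta} leaves P1 open — so {lam} is the unique smallest valid adjustment set.

{lam}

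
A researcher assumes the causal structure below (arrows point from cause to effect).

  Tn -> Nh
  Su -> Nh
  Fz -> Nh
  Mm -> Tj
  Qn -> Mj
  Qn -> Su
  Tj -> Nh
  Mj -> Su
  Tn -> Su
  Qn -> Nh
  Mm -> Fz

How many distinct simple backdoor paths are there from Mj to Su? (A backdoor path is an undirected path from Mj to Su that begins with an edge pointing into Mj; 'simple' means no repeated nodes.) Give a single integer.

A backdoor path from Mj to Su is any simple undirected path whose first edge points into Mj (i.e. leaves Mj via a parent).
Parents of Mj: {Qn}.
Enumerating:
  P1: Mj <- Qn -> Su
  P2: Mj <- Qn -> Nh <- Tn -> Su
  P3: Mj <- Qn -> Nh <- Su
That exhausts the simple backdoor paths. Count: 3.

3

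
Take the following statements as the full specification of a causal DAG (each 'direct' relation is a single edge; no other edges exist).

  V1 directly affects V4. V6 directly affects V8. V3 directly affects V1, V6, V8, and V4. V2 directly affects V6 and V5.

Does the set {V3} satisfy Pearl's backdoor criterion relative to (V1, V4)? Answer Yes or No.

Backdoor paths from V1 to V4 (paths whose first edge points into V1):
  P1: V1 <- V3 -> V4
Condition 1 (no descendant of V1 in the set): holds — descendants of V1 are {V4}; none are in {V3}.
Condition 2 (every backdoor path blocked by {V3}):
  P1: blocked at fork node V3 ∈ conditioning set.
{V3} satisfies the backdoor criterion.

Yes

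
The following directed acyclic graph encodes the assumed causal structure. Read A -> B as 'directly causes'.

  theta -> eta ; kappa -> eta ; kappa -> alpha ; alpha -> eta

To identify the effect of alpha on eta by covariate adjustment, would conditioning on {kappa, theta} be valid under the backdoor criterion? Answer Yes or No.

Backdoor paths from alpha to eta (paths whose first edge points into alpha):
  P1: alpha <- kappa -> eta
Condition 1 (no descendant of alpha in the set): holds — descendants of alpha are {eta}; none are in {kappa, theta}.
Condition 2 (every backdoor path blocked by {kappa, theta}):
  P1: blocked at fork node kappa ∈ conditioning set.
{kappa, theta} satisfies the backdoor criterion.

Yes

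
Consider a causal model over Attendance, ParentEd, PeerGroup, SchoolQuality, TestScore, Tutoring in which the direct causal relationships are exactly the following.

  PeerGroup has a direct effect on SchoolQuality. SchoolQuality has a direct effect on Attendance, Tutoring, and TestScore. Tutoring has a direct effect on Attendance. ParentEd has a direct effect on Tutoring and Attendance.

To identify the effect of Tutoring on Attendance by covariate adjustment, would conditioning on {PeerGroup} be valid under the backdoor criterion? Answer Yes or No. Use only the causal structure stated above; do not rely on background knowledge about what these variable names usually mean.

No

Backdoor paths from Tutoring to Attendance (paths whose first edge points into Tutoring):
  P1: Tutoring <- ParentEd -> Attendance
  P2: Tutoring <- SchoolQuality -> Attendance
Condition 1 (no descendant of Tutoring in the set): holds — descendants of Tutoring are {Attendance}; none are in {PeerGroup}.
Condition 2 (every backdoor path blocked by {PeerGroup}):
  P1: open — no interior node is in the conditioning set.
  P2: open — no interior node is in the conditioning set.
{PeerGroup} does not satisfy the backdoor criterion.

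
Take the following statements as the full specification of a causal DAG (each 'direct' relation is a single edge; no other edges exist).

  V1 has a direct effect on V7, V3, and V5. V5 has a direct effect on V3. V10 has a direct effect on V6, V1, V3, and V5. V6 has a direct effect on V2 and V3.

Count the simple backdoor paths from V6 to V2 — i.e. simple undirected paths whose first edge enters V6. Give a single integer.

A backdoor path from V6 to V2 is any simple undirected path whose first edge points into V6 (i.e. leaves V6 via a parent).
Parents of V6: {V10}.
No simple path from any parent of V6 reaches V2 without revisiting V6, so there are no backdoor paths.

0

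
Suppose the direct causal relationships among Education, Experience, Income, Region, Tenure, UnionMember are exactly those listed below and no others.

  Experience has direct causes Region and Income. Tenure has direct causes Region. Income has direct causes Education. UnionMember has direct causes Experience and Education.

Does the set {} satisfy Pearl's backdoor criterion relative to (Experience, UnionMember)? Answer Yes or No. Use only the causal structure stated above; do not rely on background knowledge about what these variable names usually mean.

Backdoor paths from Experience to UnionMember (paths whose first edge points into Experience):
  P1: Experience <- Income <- Education -> UnionMember
Condition 1 (no descendant of Experience in the set): holds — descendants of Experience are {UnionMember}; none are in {}.
Condition 2 (every backdoor path blocked by {}):
  P1: open — no interior node is in the conditioning set.
{} does not satisfy the backdoor criterion.

No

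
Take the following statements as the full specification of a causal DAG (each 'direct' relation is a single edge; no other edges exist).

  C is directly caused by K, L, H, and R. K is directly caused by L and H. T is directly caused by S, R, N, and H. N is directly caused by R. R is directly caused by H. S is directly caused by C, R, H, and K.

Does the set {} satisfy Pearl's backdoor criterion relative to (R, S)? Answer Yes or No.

No

Backdoor paths from R to S (paths whose first edge points into R):
  P1: R <- H -> K <- L -> C -> S
  P2: R <- H -> K -> C -> S
  P3: R <- H -> K -> S
  P4: R <- H -> C <- L -> K -> S
  P5: R <- H -> C <- K -> S
  P6: R <- H -> C -> S
  P7: R <- H -> S
  P8: R <- H -> T <- S
Condition 1 (no descendant of R in the set): holds — descendants of R are {C, N, S, T}; none are in {}.
Condition 2 (every backdoor path blocked by {}):
  P1: blocked at collider K (neither it nor any descendant is in the conditioning set).
  P2: open — no interior node is in the conditioning set.
  P3: open — no interior node is in the conditioning set.
  P4: blocked at collider C (neither it nor any descendant is in the conditioning set).
  P5: blocked at collider C (neither it nor any descendant is in the conditioning set).
  P6: open — no interior node is in the conditioning set.
  P7: open — no interior node is in the conditioning set.
  P8: blocked at collider T (neither it nor any descendant is in the conditioning set).
{} does not satisfy the backdoor criterion.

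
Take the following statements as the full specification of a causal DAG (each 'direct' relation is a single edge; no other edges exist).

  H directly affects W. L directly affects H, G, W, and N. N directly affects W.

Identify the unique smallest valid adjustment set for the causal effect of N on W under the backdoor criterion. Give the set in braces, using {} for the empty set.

{L}

Variables eligible for adjustment (non-descendants of N, excluding N and W): {G, H, L}.
Backdoor paths from N to W:
  P1: N <- L -> H -> W
  P2: N <- L -> W
The empty set is not sufficient: P1 (N <- L -> H -> W) has no collider blocking it and no conditioned non-collider, so it is open.
Try {L}:
  P1: blocked at fork node L ∈ conditioning set.
  P2: blocked at fork node L ∈ conditioning set.
{L} contains no descendant of N and blocks every backdoor path.
No other singleton works — e.g. {G} leaves P1 open — so {L} is the unique smallest valid adjustment set.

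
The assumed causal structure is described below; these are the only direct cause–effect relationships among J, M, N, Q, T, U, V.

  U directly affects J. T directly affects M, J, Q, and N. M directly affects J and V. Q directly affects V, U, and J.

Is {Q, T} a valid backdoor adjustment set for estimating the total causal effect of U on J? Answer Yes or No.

Yes

Backdoor paths from U to J (paths whose first edge points into U):
  P1: U <- Q <- T -> M -> J
  P2: U <- Q <- T -> J
  P3: U <- Q -> V <- M <- T -> J
  P4: U <- Q -> V <- M -> J
  P5: U <- Q -> J
Condition 1 (no descendant of U in the set): holds — descendants of U are {J}; none are in {Q, T}.
Condition 2 (every backdoor path blocked by {Q, T}):
  P1: blocked at chain node Q ∈ conditioning set.
  P2: blocked at chain node Q ∈ conditioning set.
  P3: blocked at fork node Q ∈ conditioning set.
  P4: blocked at fork node Q ∈ conditioning set.
  P5: blocked at fork node Q ∈ conditioning set.
{Q, T} satisfies the backdoor criterion.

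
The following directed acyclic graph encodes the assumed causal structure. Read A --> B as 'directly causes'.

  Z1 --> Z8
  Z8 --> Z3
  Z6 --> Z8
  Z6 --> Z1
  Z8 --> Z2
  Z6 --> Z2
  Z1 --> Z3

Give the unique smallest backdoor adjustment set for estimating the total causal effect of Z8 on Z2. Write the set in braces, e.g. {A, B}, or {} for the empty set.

{Z6}

Variables eligible for adjustment (non-descendants of Z8, excluding Z8 and Z2): {Z1, Z6}.
Backdoor paths from Z8 to Z2:
  P1: Z8 <- Z6 -> Z2
  P2: Z8 <- Z1 <- Z6 -> Z2
The empty set is not sufficient: P1 (Z8 <- Z6 -> Z2) has no collider blocking it and no conditioned non-collider, so it is open.
Try {Z6}:
  P1: blocked at fork node Z6 ∈ conditioning set.
  P2: blocked at fork node Z6 ∈ conditioning set.
{Z6} contains no descendant of Z8 and blocks every backdoor path.
No other singleton works — e.g. {Z1} leaves P1 open — so {Z6} is the unique smallest valid adjustment set.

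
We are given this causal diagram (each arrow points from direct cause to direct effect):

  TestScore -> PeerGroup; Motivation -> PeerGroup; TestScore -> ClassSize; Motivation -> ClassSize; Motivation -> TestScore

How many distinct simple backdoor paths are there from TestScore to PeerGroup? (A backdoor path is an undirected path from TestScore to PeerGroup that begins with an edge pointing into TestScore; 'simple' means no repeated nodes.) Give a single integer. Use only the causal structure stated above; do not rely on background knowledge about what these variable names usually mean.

1

A backdoor path from TestScore to PeerGroup is any simple undirected path whose first edge points into TestScore (i.e. leaves TestScore via a parent).
Parents of TestScore: {Motivation}.
Enumerating:
  P1: TestScore <- Motivation -> PeerGroup
That exhausts the simple backdoor paths. Count: 1.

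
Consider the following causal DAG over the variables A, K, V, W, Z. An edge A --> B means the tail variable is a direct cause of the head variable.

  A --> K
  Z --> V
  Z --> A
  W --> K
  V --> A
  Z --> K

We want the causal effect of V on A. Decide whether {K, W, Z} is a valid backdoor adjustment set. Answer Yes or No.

Backdoor paths from V to A (paths whose first edge points into V):
  P1: V <- Z -> A
  P2: V <- Z -> K <- A
Condition 1 (no descendant of V in the set): FAILS — K is a descendant of V.
Condition 2 (every backdoor path blocked by {K, W, Z}):
  P1: blocked at fork node Z ∈ conditioning set.
  P2: blocked at fork node Z ∈ conditioning set.
{K, W, Z} does not satisfy the backdoor criterion.

No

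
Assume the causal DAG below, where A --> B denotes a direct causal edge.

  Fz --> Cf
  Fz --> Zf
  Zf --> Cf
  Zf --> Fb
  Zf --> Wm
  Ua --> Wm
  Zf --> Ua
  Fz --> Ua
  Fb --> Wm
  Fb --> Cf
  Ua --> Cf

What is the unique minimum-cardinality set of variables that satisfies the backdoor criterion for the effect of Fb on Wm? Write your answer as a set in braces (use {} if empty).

{Zf}

Variables eligible for adjustment (non-descendants of Fb, excluding Fb and Wm): {Fz, Ua, Zf}.
Backdoor paths from Fb to Wm:
  P1: Fb <- Zf <- Fz -> Ua -> Wm
  P2: Fb <- Zf <- Fz -> Cf <- Ua -> Wm
  P3: Fb <- Zf -> Ua -> Wm
  P4: Fb <- Zf -> Wm
  P5: Fb <- Zf -> Cf <- Fz -> Ua -> Wm
  P6: Fb <- Zf -> Cf <- Ua -> Wm
The empty set is not sufficient: P1 (Fb <- Zf <- Fz -> Ua -> Wm) has no collider blocking it and no conditioned non-collider, so it is open.
Try {Zf}:
  P1: blocked at chain node Zf ∈ conditioning set.
  P2: blocked at chain node Zf ∈ conditioning set.
  P3: blocked at fork node Zf ∈ conditioning set.
  P4: blocked at fork node Zf ∈ conditioning set.
  P5: blocked at fork node Zf ∈ conditioning set.
  P6: blocked at fork node Zf ∈ conditioning set.
{Zf} contains no descendant of Fb and blocks every backdoor path.
No other singleton works — e.g. {Fz} leaves P3 open — so {Zf} is the unique smallest valid adjustment set.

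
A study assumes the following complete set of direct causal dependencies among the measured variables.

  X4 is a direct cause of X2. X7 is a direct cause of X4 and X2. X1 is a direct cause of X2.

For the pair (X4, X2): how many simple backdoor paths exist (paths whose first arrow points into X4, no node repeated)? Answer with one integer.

1

A backdoor path from X4 to X2 is any simple undirected path whose first edge points into X4 (i.e. leaves X4 via a parent).
Parents of X4: {X7}.
Enumerating:
  P1: X4 <- X7 -> X2
That exhausts the simple backdoor paths. Count: 1.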